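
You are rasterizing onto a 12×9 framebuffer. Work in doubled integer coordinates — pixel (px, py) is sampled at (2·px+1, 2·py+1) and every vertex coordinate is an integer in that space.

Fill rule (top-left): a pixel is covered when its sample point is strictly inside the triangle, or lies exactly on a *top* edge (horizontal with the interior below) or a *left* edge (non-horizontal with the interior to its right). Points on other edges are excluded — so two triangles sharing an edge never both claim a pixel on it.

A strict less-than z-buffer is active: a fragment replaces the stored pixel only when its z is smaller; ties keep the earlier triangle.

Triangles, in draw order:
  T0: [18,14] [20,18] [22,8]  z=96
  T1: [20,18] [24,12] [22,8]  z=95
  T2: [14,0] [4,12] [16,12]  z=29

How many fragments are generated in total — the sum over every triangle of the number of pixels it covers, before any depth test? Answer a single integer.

T0:
  2·area = 28  (B↔C swapped to make it positive)
  edge (18, 14)→(22, 8): d=(4,-6) top-left  bias=+0
  edge (22, 8)→(20, 18): d=(-2,10) right/bottom  bias=-1
  edge (20, 18)→(18, 14): d=(-2,-4) top-left  bias=+0
    (11,1)@(23, 3): e=[-14,0,42] → .  [on edge]
    (10,5)@(21, 11): e=[6,4,18] → X
    (11,5)@(23, 11): e=[18,-16,26] → .
    (9,6)@(19, 13): e=[2,20,6] → X
    (10,6)@(21, 13): e=[14,0,14] → .  [on edge]
    (9,7)@(19, 15): e=[10,16,2] → X
    (10,7)@(21, 15): e=[22,-4,10] → .
    (9,8)@(19, 17): e=[18,12,-2] → .
  covered (3 px):
    . . . . . . . . . . . .
    . . . . . . . . . . . .
    . . . . . . . . . . . .
    . . . . . . . . . . . .
    . . . . . . . . . . . .
    . . . . . . . . . . X .
    . . . . . . . . . X . .
    . . . . . . . . . X . .
    . . . . . . . . . . . .
T1:
  2·area = 28  (B↔C swapped to make it positive)
  edge (20, 18)→(22, 8): d=(2,-10) top-left  bias=+0
  edge (22, 8)→(24, 12): d=(2,4) right/bottom  bias=-1
  edge (24, 12)→(20, 18): d=(-4,6) right/bottom  bias=-1
    (11,1)@(23, 3): e=[0,-14,42] → .  [on edge]
    (11,5)@(23, 11): e=[16,2,10] → X
    (10,6)@(21, 13): e=[0,14,14] → X  [on edge]
    (10,7)@(21, 15): e=[4,18,6] → X
    (11,7)@(23, 15): e=[24,10,-6] → .
    (10,8)@(21, 17): e=[8,22,-2] → .
  covered (4 px):
    . . . . . . . . . . . .
    . . . . . . . . . . . .
    . . . . . . . . . . . .
    . . . . . . . . . . . .
    . . . . . . . . . . . .
    . . . . . . . . . . . X
    . . . . . . . . . . X X
    . . . . . . . . . . X .
    . . . . . . . . . . . .
T2:
  2·area = 144  (B↔C swapped to make it positive)
  edge (14, 0)→(16, 12): d=(2,12) right/bottom  bias=-1
  edge (16, 12)→(4, 12): d=(-12,0) right/bottom  bias=-1
  edge (4, 12)→(14, 0): d=(10,-12) top-left  bias=+0
    (6,1)@(13, 3): e=[18,108,18] → X
    (7,1)@(15, 3): e=[-6,108,42] → .
    (5,2)@(11, 5): e=[46,84,14] → X
    (7,2)@(15, 5): e=[-2,84,62] → .
    (4,3)@(9, 7): e=[74,60,10] → X
    (7,3)@(15, 7): e=[2,60,82] → X
    (8,3)@(17, 7): e=[-22,60,106] → .
    (3,4)@(7, 9): e=[102,36,6] → X
    (8,4)@(17, 9): e=[-18,36,126] → .
    (2,5)@(5, 11): e=[130,12,2] → X
    (8,5)@(17, 11): e=[-14,12,146] → .
    (2,6)@(5, 13): e=[134,-12,22] → .
  covered (18 px):
    . . . . . . . . . . . .
    . . . . . . X . . . . .
    . . . . . X X . . . . .
    . . . . X X X X . . . .
    . . . X X X X X . . . .
    . . X X X X X X . . . .
    . . . . . . . . . . . .
    . . . . . . . . . . . .
    . . . . . . . . . . . .

Result: 25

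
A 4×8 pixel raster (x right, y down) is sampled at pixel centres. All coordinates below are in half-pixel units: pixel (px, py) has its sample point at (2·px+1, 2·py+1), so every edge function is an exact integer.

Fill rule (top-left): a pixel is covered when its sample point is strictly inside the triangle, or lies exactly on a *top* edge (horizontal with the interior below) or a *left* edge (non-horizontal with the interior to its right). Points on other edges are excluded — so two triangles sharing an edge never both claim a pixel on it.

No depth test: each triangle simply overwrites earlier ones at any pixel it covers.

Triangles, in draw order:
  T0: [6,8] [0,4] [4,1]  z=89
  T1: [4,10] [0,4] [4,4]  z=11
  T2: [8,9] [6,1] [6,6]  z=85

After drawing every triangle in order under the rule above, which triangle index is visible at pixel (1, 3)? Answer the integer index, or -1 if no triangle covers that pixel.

T0:
  2·area = 34
  edge (6, 8)→(0, 4): d=(-6,-4) top-left  bias=+0
  edge (0, 4)→(4, 1): d=(4,-3) top-left  bias=+0
  edge (4, 1)→(6, 8): d=(2,7) right/bottom  bias=-1
    (1,1)@(3, 3): e=[18,5,11] → X
    (2,1)@(5, 3): e=[26,11,-3] → .
    (1,2)@(3, 5): e=[6,13,15] → X
    (2,2)@(5, 5): e=[14,19,1] → X
    (3,2)@(7, 5): e=[22,25,-13] → .
    (1,3)@(3, 7): e=[-6,21,19] → .
    (2,3)@(5, 7): e=[2,27,5] → X
    (3,3)@(7, 7): e=[10,33,-9] → .
    (2,4)@(5, 9): e=[-10,35,9] → .
  covered (4 px):
    . . . .
    . X . .
    . X X .
    . . X .
    . . . .
    . . . .
    . . . .
    . . . .
T1:
  2·area = 24
  edge (4, 10)→(0, 4): d=(-4,-6) top-left  bias=+0
  edge (0, 4)→(4, 4): d=(4,0) top-left  bias=+0
  edge (4, 4)→(4, 10): d=(0,6) right/bottom  bias=-1
    (0,2)@(1, 5): e=[2,4,18] → X
    (1,2)@(3, 5): e=[14,4,6] → X
    (2,2)@(5, 5): e=[26,4,-6] → .
    (0,3)@(1, 7): e=[-6,12,18] → .
    (1,3)@(3, 7): e=[6,12,6] → X
    (2,3)@(5, 7): e=[18,12,-6] → .
    (1,4)@(3, 9): e=[-2,20,6] → .
  covered (3 px):
    . . . .
    . . . .
    X X . .
    . X . .
    . . . .
    . . . .
    . . . .
    . . . .
T2:
  2·area = 10  (B↔C swapped to make it positive)
  edge (8, 9)→(6, 6): d=(-2,-3) top-left  bias=+0
  edge (6, 6)→(6, 1): d=(0,-5) top-left  bias=+0
  edge (6, 1)→(8, 9): d=(2,8) right/bottom  bias=-1
    (3,2)@(7, 5): e=[5,5,0] → .  [on edge]
    (3,3)@(7, 7): e=[1,5,4] → X
    (3,4)@(7, 9): e=[-3,5,8] → .
  covered (1 px):
    . . . .
    . . . .
    . . . .
    . . . X
    . . . .
    . . . .
    . . . .
    . . . .

Z-buffer (winner per pixel, '.' = empty):
  . . . .
  . 0 . .
  1 1 0 .
  . 1 0 2
  . . . .
  . . . .
  . . . .
  . . . .

Answer: 1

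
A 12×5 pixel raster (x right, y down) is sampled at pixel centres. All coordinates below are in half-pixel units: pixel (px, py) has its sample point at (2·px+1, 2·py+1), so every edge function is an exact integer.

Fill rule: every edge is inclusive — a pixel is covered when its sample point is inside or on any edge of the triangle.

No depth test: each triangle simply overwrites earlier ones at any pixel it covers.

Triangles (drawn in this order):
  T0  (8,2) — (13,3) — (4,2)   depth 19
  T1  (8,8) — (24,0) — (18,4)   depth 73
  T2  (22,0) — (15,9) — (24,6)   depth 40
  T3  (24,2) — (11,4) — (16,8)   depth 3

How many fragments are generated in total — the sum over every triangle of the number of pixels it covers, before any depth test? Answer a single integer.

T0:
  2·area = 4
  edge (8, 2)→(13, 3): d=(5,1) inclusive
  edge (13, 3)→(4, 2): d=(-9,-1) inclusive
  edge (4, 2)→(8, 2): d=(4,0) inclusive
    (1,0)@(3, 1): e=[0,8,-4] → ·  [on edge]
    (6,1)@(13, 3): e=[0,0,4] → █  [on edge]
    (7,1)@(15, 3): e=[-2,2,4] → ·
    (6,2)@(13, 5): e=[10,-18,12] → ·
    (11,2)@(23, 5): e=[0,-8,12] → ·  [on edge]
  covered (1 px):
    · · · · · · · · · · · ·
    · · · · · · █ · · · · ·
    · · · · · · · · · · · ·
    · · · · · · · · · · · ·
    · · · · · · · · · · · ·
T1:
  2·area = 16
  edge (8, 8)→(24, 0): d=(16,-8) inclusive
  edge (24, 0)→(18, 4): d=(-6,4) inclusive
  edge (18, 4)→(8, 8): d=(-10,4) inclusive
    (9,1)@(19, 3): e=[8,2,6] → █
    (10,1)@(21, 3): e=[24,-6,-2] → ·
    (7,2)@(15, 5): e=[8,6,2] → █
    (8,2)@(17, 5): e=[24,-2,-6] → ·
    (9,2)@(19, 5): e=[40,-10,-14] → ·
    (7,3)@(15, 7): e=[40,-6,-18] → ·
  covered (2 px):
    · · · · · · · · · · · ·
    · · · · · · · · · █ · ·
    · · · · · · · █ · · · ·
    · · · · · · · · · · · ·
    · · · · · · · · · · · ·
T2:
  2·area = 60  (B↔C swapped to make it positive)
  edge (22, 0)→(24, 6): d=(2,6) inclusive
  edge (24, 6)→(15, 9): d=(-9,3) inclusive
  edge (15, 9)→(22, 0): d=(7,-9) inclusive
    (10,1)@(21, 3): e=[12,36,12] → █
    (11,1)@(23, 3): e=[0,30,30] → █  [on edge]
    (9,2)@(19, 5): e=[28,24,8] → █
    (8,3)@(17, 7): e=[44,12,4] → █
    (10,3)@(21, 7): e=[20,0,40] → █  [on edge]
    (11,3)@(23, 7): e=[8,-6,58] → ·
    (7,4)@(15, 9): e=[60,0,0] → █  [on edge]
    (8,4)@(17, 9): e=[48,-6,18] → ·
    (9,4)@(19, 9): e=[36,-12,36] → ·
    (10,4)@(21, 9): e=[24,-18,54] → ·
  covered (9 px):
    · · · · · · · · · · · ·
    · · · · · · · · · · █ █
    · · · · · · · · · █ █ █
    · · · · · · · · █ █ █ ·
    · · · · · · · █ · · · ·
T3:
  2·area = 62  (B↔C swapped to make it positive)
  edge (24, 2)→(16, 8): d=(-8,6) inclusive
  edge (16, 8)→(11, 4): d=(-5,-4) inclusive
  edge (11, 4)→(24, 2): d=(13,-2) inclusive
    (9,1)@(19, 3): e=[22,37,3] → █
    (10,1)@(21, 3): e=[10,45,7] → █
    (11,1)@(23, 3): e=[-2,53,11] → ·
    (6,2)@(13, 5): e=[42,3,17] → █
    (7,2)@(15, 5): e=[30,11,21] → █
    (8,2)@(17, 5): e=[18,19,25] → █
    (10,2)@(21, 5): e=[-6,35,33] → ·
    (6,3)@(13, 7): e=[26,-7,43] → ·
    (7,3)@(15, 7): e=[14,1,47] → █
    (9,3)@(19, 7): e=[-10,17,55] → ·
    (7,4)@(15, 9): e=[-2,-9,73] → ·
    (8,4)@(17, 9): e=[-14,-1,77] → ·
  covered (8 px):
    · · · · · · · · · · · ·
    · · · · · · · · · █ █ ·
    · · · · · · █ █ █ █ · ·
    · · · · · · · █ █ · · ·
    · · · · · · · · · · · ·

Result: 20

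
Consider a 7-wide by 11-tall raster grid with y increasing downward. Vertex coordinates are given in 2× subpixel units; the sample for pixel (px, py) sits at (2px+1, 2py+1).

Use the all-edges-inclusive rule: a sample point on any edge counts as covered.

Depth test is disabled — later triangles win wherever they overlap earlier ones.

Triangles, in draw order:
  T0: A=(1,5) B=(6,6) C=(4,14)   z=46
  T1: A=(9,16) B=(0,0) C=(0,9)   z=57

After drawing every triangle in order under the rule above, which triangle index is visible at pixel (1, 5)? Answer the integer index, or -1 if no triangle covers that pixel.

T0:
  2·area = 42
  edge (1, 5)→(6, 6): d=(5,1) inclusive
  edge (6, 6)→(4, 14): d=(-2,8) inclusive
  edge (4, 14)→(1, 5): d=(-3,-9) inclusive
    (0,2)@(1, 5): e=[0,42,0] → █  [on edge]
    (1,2)@(3, 5): e=[-2,26,18] → ·
    (0,3)@(1, 7): e=[10,38,-6] → ·
    (1,3)@(3, 7): e=[8,22,12] → █
    (2,3)@(5, 7): e=[6,6,30] → █
    (3,3)@(7, 7): e=[4,-10,48] → ·
    (5,3)@(11, 7): e=[0,-42,84] → ·  [on edge]
    (1,4)@(3, 9): e=[18,18,6] → █
    (3,4)@(7, 9): e=[14,-14,42] → ·
    (1,5)@(3, 11): e=[28,14,0] → █  [on edge]
    (2,5)@(5, 11): e=[26,-2,18] → ·
    (1,6)@(3, 13): e=[38,10,-6] → ·
    (2,8)@(5, 17): e=[56,-14,0] → ·  [on edge]
  covered (6 px):
    · · · · · · ·
    · · · · · · ·
    █ · · · · · ·
    · █ █ · · · ·
    · █ █ · · · ·
    · █ · · · · ·
    · · · · · · ·
    · · · · · · ·
    · · · · · · ·
    · · · · · · ·
    · · · · · · ·
T1:
  2·area = 81  (B↔C swapped to make it positive)
  edge (9, 16)→(0, 9): d=(-9,-7) inclusive
  edge (0, 9)→(0, 0): d=(0,-9) inclusive
  edge (0, 0)→(9, 16): d=(9,16) inclusive
    (0,1)@(1, 3): e=[61,9,11] → █
    (1,1)@(3, 3): e=[75,27,-21] → ·
    (0,2)@(1, 5): e=[43,9,29] → █
    (1,2)@(3, 5): e=[57,27,-3] → ·
    (0,3)@(1, 7): e=[25,9,47] → █
    (1,3)@(3, 7): e=[39,27,15] → █
    (2,3)@(5, 7): e=[53,45,-17] → ·
    (0,4)@(1, 9): e=[7,9,65] → █
    (2,4)@(5, 9): e=[35,45,1] → █
    (3,4)@(7, 9): e=[49,63,-31] → ·
    (0,5)@(1, 11): e=[-11,9,83] → ·
    (1,5)@(3, 11): e=[3,27,51] → █
  covered (10 px):
    · · · · · · ·
    █ · · · · · ·
    █ · · · · · ·
    █ █ · · · · ·
    █ █ █ · · · ·
    · █ █ · · · ·
    · · · █ · · ·
    · · · · · · ·
    · · · · · · ·
    · · · · · · ·
    · · · · · · ·

Z-buffer (winner per pixel, '.' = empty):
  . . . . . . .
  1 . . . . . .
  1 . . . . . .
  1 1 0 . . . .
  1 1 1 . . . .
  . 1 1 . . . .
  . . . 1 . . .
  . . . . . . .
  . . . . . . .
  . . . . . . .
  . . . . . . .

Answer: 1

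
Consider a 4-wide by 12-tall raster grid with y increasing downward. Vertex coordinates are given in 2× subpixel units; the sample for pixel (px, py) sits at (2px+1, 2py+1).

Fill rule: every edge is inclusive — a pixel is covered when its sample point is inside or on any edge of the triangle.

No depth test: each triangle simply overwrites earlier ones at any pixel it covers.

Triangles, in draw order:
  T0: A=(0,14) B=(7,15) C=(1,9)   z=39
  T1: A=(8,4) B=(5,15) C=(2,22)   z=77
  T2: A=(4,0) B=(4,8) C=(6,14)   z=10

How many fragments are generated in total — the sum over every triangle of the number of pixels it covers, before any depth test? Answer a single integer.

T0:
  2·area = 36  (B↔C swapped to make it positive)
  edge (0, 14)→(1, 9): d=(1,-5) inclusive
  edge (1, 9)→(7, 15): d=(6,6) inclusive
  edge (7, 15)→(0, 14): d=(-7,-1) inclusive
    (0,4)@(1, 9): e=[0,0,36] → X  [on edge]
    (1,4)@(3, 9): e=[10,-12,38] → .
    (0,5)@(1, 11): e=[2,12,22] → X
    (1,5)@(3, 11): e=[12,0,24] → X  [on edge]
    (2,5)@(5, 11): e=[22,-12,26] → .
    (0,6)@(1, 13): e=[4,24,8] → X
    (2,6)@(5, 13): e=[24,0,12] → X  [on edge]
    (3,6)@(7, 13): e=[34,-12,14] → .
    (0,7)@(1, 15): e=[6,36,-6] → .
    (1,7)@(3, 15): e=[16,24,-4] → .
    (2,7)@(5, 15): e=[26,12,-2] → .
    (3,7)@(7, 15): e=[36,0,0] → X  [on edge]
  covered (7 px):
    . . . .
    . . . .
    . . . .
    . . . .
    X . . .
    X X . .
    X X X .
    . . . X
    . . . .
    . . . .
    . . . .
    . . . .
T1:
  2·area = 12
  edge (8, 4)→(5, 15): d=(-3,11) inclusive
  edge (5, 15)→(2, 22): d=(-3,7) inclusive
  edge (2, 22)→(8, 4): d=(6,-18) inclusive
    (3,3)@(7, 7): e=[2,10,0] → X  [on edge]
    (3,4)@(7, 9): e=[-4,4,12] → .
    (2,6)@(5, 13): e=[6,6,0] → X  [on edge]
    (3,6)@(7, 13): e=[-16,-8,36] → .
    (2,7)@(5, 15): e=[0,0,12] → X  [on edge]
    (3,7)@(7, 15): e=[-22,-14,48] → .
    (2,8)@(5, 17): e=[-6,-6,24] → .
    (1,9)@(3, 19): e=[10,2,0] → X  [on edge]
    (2,9)@(5, 19): e=[-12,-12,36] → .
    (1,10)@(3, 21): e=[4,-4,12] → .
  covered (4 px):
    . . . .
    . . . .
    . . . .
    . . . X
    . . . .
    . . . .
    . . X .
    . . X .
    . . . .
    . X . .
    . . . .
    . . . .
T2:
  2·area = 16  (B↔C swapped to make it positive)
  edge (4, 0)→(6, 14): d=(2,14) inclusive
  edge (6, 14)→(4, 8): d=(-2,-6) inclusive
  edge (4, 8)→(4, 0): d=(0,-8) inclusive
    (1,2)@(3, 5): e=[24,0,-8] → .  [on edge]
    (2,3)@(5, 7): e=[0,8,8] → X  [on edge]
    (3,3)@(7, 7): e=[-28,20,24] → .
    (2,4)@(5, 9): e=[4,4,8] → X
    (3,4)@(7, 9): e=[-24,16,24] → .
    (2,5)@(5, 11): e=[8,0,8] → X  [on edge]
    (3,5)@(7, 11): e=[-20,12,24] → .
    (2,6)@(5, 13): e=[12,-4,8] → .
    (3,8)@(7, 17): e=[-8,0,24] → .  [on edge]
    (3,10)@(7, 21): e=[0,-8,24] → .  [on edge]
  covered (3 px):
    . . . .
    . . . .
    . . . .
    . . X .
    . . X .
    . . X .
    . . . .
    . . . .
    . . . .
    . . . .
    . . . .
    . . . .

Result: 14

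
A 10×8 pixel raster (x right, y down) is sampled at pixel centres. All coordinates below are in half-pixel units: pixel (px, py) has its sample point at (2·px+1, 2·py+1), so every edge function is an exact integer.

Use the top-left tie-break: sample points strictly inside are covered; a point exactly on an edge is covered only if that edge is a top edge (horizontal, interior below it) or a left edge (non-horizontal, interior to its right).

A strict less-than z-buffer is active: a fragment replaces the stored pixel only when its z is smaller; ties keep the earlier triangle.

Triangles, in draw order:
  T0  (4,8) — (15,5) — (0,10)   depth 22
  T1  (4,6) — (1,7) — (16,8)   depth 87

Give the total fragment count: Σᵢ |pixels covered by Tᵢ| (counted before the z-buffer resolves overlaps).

T0:
  2·area = 10
  edge (4, 8)→(15, 5): d=(11,-3) top-left  bias=+0
  edge (15, 5)→(0, 10): d=(-15,5) right/bottom  bias=-1
  edge (0, 10)→(4, 8): d=(4,-2) top-left  bias=+0
    (7,2)@(15, 5): e=[0,0,10] → ·  [on edge]
    (4,3)@(9, 7): e=[4,0,6] → ·  [on edge]
    (1,4)@(3, 9): e=[8,0,2] → ·  [on edge]
  covered (0 px):
    · · · · · · · · · ·
    · · · · · · · · · ·
    · · · · · · · · · ·
    · · · · · · · · · ·
    · · · · · · · · · ·
    · · · · · · · · · ·
    · · · · · · · · · ·
    · · · · · · · · · ·
T1:
  2·area = 18  (B↔C swapped to make it positive)
  edge (4, 6)→(16, 8): d=(12,2) right/bottom  bias=-1
  edge (16, 8)→(1, 7): d=(-15,-1) top-left  bias=+0
  edge (1, 7)→(4, 6): d=(3,-1) top-left  bias=+0
    (9,0)@(19, 1): e=[-90,108,0] → ·  [on edge]
    (6,1)@(13, 3): e=[-54,72,0] → ·  [on edge]
    (3,2)@(7, 5): e=[-18,36,0] → ·  [on edge]
    (0,3)@(1, 7): e=[18,0,0] → #  [on edge]
    (1,3)@(3, 7): e=[14,2,2] → #
    (2,3)@(5, 7): e=[10,4,4] → #
    (3,3)@(7, 7): e=[6,6,6] → #
    (4,3)@(9, 7): e=[2,8,8] → #
    (5,3)@(11, 7): e=[-2,10,10] → ·
    (0,4)@(1, 9): e=[42,-30,6] → ·
    (1,4)@(3, 9): e=[38,-28,8] → ·
    (2,4)@(5, 9): e=[34,-26,10] → ·
  covered (5 px):
    · · · · · · · · · ·
    · · · · · · · · · ·
    · · · · · · · · · ·
    # # # # # · · · · ·
    · · · · · · · · · ·
    · · · · · · · · · ·
    · · · · · · · · · ·
    · · · · · · · · · ·

Final: 5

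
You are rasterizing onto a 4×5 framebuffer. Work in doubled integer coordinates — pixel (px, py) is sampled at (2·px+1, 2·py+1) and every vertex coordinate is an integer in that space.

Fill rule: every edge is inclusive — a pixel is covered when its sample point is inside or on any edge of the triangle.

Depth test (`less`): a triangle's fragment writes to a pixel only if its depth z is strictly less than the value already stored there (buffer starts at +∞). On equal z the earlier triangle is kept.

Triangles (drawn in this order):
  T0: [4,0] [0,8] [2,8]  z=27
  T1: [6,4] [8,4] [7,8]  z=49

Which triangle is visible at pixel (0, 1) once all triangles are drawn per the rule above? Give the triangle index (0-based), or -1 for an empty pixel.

T0:
  2·area = 16  (B↔C swapped to make it positive)
  edge (4, 0)→(2, 8): d=(-2,8) inclusive
  edge (2, 8)→(0, 8): d=(-2,0) inclusive
  edge (0, 8)→(4, 0): d=(4,-8) inclusive
    (1,1)@(3, 3): e=[2,10,4] → #
    (2,1)@(5, 3): e=[-14,10,20] → ·
    (1,2)@(3, 5): e=[-2,6,12] → ·
    (0,3)@(1, 7): e=[10,2,4] → #
    (1,3)@(3, 7): e=[-6,2,20] → ·
    (0,4)@(1, 9): e=[6,-2,12] → ·
  covered (2 px):
    · · · ·
    · # · ·
    · · · ·
    # · · ·
    · · · ·
T1:
  2·area = 8
  edge (6, 4)→(8, 4): d=(2,0) inclusive
  edge (8, 4)→(7, 8): d=(-1,4) inclusive
  edge (7, 8)→(6, 4): d=(-1,-4) inclusive
    (3,2)@(7, 5): e=[2,3,3] → #
    (3,3)@(7, 7): e=[6,1,1] → #
    (3,4)@(7, 9): e=[10,-1,-1] → ·
  covered (2 px):
    · · · ·
    · · · ·
    · · · #
    · · · #
    · · · ·

Z-buffer (winner per pixel, '.' = empty):
  . . . .
  . 0 . .
  . . . 1
  0 . . 1
  . . . .

Answer: -1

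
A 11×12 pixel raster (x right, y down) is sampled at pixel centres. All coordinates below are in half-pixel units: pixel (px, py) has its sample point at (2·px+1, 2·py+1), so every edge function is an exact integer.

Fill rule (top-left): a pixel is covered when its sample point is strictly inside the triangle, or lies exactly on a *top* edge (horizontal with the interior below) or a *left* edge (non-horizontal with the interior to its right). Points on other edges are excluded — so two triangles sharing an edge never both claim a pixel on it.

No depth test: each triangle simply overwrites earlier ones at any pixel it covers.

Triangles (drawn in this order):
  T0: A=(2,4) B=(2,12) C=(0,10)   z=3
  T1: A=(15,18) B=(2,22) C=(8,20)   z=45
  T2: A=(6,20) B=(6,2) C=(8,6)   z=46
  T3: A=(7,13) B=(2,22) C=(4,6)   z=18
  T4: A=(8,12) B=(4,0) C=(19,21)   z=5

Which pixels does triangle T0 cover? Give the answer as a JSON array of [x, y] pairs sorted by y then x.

T0:
  2·area = 16
  edge (2, 4)→(2, 12): d=(0,8) right/bottom  bias=-1
  edge (2, 12)→(0, 10): d=(-2,-2) top-left  bias=+0
  edge (0, 10)→(2, 4): d=(2,-6) top-left  bias=+0
    (1,0)@(3, 1): e=[-8,24,0] → .  [on edge]
    (0,3)@(1, 7): e=[8,8,0] → X  [on edge]
    (1,3)@(3, 7): e=[-8,12,12] → .
    (0,4)@(1, 9): e=[8,4,4] → X
    (1,4)@(3, 9): e=[-8,8,16] → .
    (0,5)@(1, 11): e=[8,0,8] → X  [on edge]
    (1,5)@(3, 11): e=[-8,4,20] → .
    (0,6)@(1, 13): e=[8,-4,12] → .
    (1,6)@(3, 13): e=[-8,0,24] → .  [on edge]
    (2,7)@(5, 15): e=[-24,0,40] → .  [on edge]
    (3,8)@(7, 17): e=[-40,0,56] → .  [on edge]
    (4,9)@(9, 19): e=[-56,0,72] → .  [on edge]
    (5,10)@(11, 21): e=[-72,0,88] → .  [on edge]
    (6,11)@(13, 23): e=[-88,0,104] → .  [on edge]
  covered (3 px):
    . . . . . . . . . . .
    . . . . . . . . . . .
    . . . . . . . . . . .
    X . . . . . . . . . .
    X . . . . . . . . . .
    X . . . . . . . . . .
    . . . . . . . . . . .
    . . . . . . . . . . .
    . . . . . . . . . . .
    . . . . . . . . . . .
    . . . . . . . . . . .
    . . . . . . . . . . .
T1:
  2·area = 2
  edge (15, 18)→(2, 22): d=(-13,4) right/bottom  bias=-1
  edge (2, 22)→(8, 20): d=(6,-2) top-left  bias=+0
  edge (8, 20)→(15, 18): d=(7,-2) top-left  bias=+0
    (8,8)@(17, 17): e=[5,0,-3] → .  [on edge]
    (5,9)@(11, 19): e=[3,0,-1] → .  [on edge]
    (2,10)@(5, 21): e=[1,0,1] → X  [on edge]
    (3,10)@(7, 21): e=[-7,4,5] → .
    (2,11)@(5, 23): e=[-25,12,15] → .
  covered (1 px):
    . . . . . . . . . . .
    . . . . . . . . . . .
    . . . . . . . . . . .
    . . . . . . . . . . .
    . . . . . . . . . . .
    . . . . . . . . . . .
    . . . . . . . . . . .
    . . . . . . . . . . .
    . . . . . . . . . . .
    . . . . . . . . . . .
    . . X . . . . . . . .
    . . . . . . . . . . .
T2:
  2·area = 36
  edge (6, 20)→(6, 2): d=(0,-18) top-left  bias=+0
  edge (6, 2)→(8, 6): d=(2,4) right/bottom  bias=-1
  edge (8, 6)→(6, 20): d=(-2,14) right/bottom  bias=-1
    (3,2)@(7, 5): e=[18,2,16] → X
    (4,2)@(9, 5): e=[54,-6,-12] → .
    (3,3)@(7, 7): e=[18,6,12] → X
    (4,3)@(9, 7): e=[54,-2,-16] → .
    (3,4)@(7, 9): e=[18,10,8] → X
    (4,4)@(9, 9): e=[54,2,-20] → .
    (3,5)@(7, 11): e=[18,14,4] → X
    (4,5)@(9, 11): e=[54,6,-24] → .
    (3,6)@(7, 13): e=[18,18,0] → .  [on edge]
  covered (4 px):
    . . . . . . . . . . .
    . . . . . . . . . . .
    . . . X . . . . . . .
    . . . X . . . . . . .
    . . . X . . . . . . .
    . . . X . . . . . . .
    . . . . . . . . . . .
    . . . . . . . . . . .
    . . . . . . . . . . .
    . . . . . . . . . . .
    . . . . . . . . . . .
    . . . . . . . . . . .
T3:
  2·area = 62
  edge (7, 13)→(2, 22): d=(-5,9) right/bottom  bias=-1
  edge (2, 22)→(4, 6): d=(2,-16) top-left  bias=+0
  edge (4, 6)→(7, 13): d=(3,7) right/bottom  bias=-1
    (2,4)@(5, 9): e=[38,22,2] → X
    (3,4)@(7, 9): e=[20,54,-12] → .
    (2,5)@(5, 11): e=[28,26,8] → X
    (3,5)@(7, 11): e=[10,58,-6] → .
    (2,6)@(5, 13): e=[18,30,14] → X
    (3,6)@(7, 13): e=[0,62,0] → .  [on edge]
    (1,7)@(3, 15): e=[26,2,34] → X
    (3,7)@(7, 15): e=[-10,66,6] → .
    (1,8)@(3, 17): e=[16,6,40] → X
    (2,8)@(5, 17): e=[-2,38,26] → .
    (1,9)@(3, 19): e=[6,10,46] → X
    (2,9)@(5, 19): e=[-12,42,32] → .
  covered (7 px):
    . . . . . . . . . . .
    . . . . . . . . . . .
    . . . . . . . . . . .
    . . . . . . . . . . .
    . . X . . . . . . . .
    . . X . . . . . . . .
    . . X . . . . . . . .
    . X X . . . . . . . .
    . X . . . . . . . . .
    . X . . . . . . . . .
    . . . . . . . . . . .
    . . . . . . . . . . .
T4:
  2·area = 96
  edge (8, 12)→(4, 0): d=(-4,-12) top-left  bias=+0
  edge (4, 0)→(19, 21): d=(15,21) right/bottom  bias=-1
  edge (19, 21)→(8, 12): d=(-11,-9) top-left  bias=+0
    (2,1)@(5, 3): e=[0,24,72] → X  [on edge]
    (3,1)@(7, 3): e=[24,-18,90] → .
    (2,2)@(5, 5): e=[-8,54,50] → .
    (3,2)@(7, 5): e=[16,12,68] → X
    (4,2)@(9, 5): e=[40,-30,86] → .
    (3,3)@(7, 7): e=[8,42,46] → X
    (4,3)@(9, 7): e=[32,0,64] → .  [on edge]
    (3,4)@(7, 9): e=[0,72,24] → X  [on edge]
    (4,4)@(9, 9): e=[24,30,42] → X
    (5,4)@(11, 9): e=[48,-12,60] → .
    (3,5)@(7, 11): e=[-8,102,2] → .
    (4,5)@(9, 11): e=[16,60,20] → X
    (4,7)@(9, 15): e=[0,120,-24] → .  [on edge]
    (5,10)@(11, 21): e=[0,168,-72] → .  [on edge]
    (9,10)@(19, 21): e=[96,0,0] → .  [on edge]
  covered (12 px):
    . . . . . . . . . . .
    . . X . . . . . . . .
    . . . X . . . . . . .
    . . . X . . . . . . .
    . . . X X . . . . . .
    . . . . X X . . . . .
    . . . . . X X . . . .
    . . . . . . X . . . .
    . . . . . . . X . . .
    . . . . . . . . X . .
    . . . . . . . . . . .
    . . . . . . . . . . .

Final: [[0,3],[0,4],[0,5]]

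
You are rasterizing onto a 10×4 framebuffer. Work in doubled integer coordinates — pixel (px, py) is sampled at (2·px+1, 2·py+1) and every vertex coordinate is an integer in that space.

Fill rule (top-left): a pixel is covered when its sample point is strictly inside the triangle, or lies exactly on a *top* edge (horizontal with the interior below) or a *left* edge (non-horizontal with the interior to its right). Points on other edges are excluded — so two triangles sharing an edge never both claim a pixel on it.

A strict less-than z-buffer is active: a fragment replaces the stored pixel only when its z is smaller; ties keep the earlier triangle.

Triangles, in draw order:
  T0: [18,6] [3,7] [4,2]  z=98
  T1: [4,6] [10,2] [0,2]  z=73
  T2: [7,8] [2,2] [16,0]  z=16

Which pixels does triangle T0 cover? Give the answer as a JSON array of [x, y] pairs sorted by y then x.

T0:
  2·area = 74
  edge (18, 6)→(3, 7): d=(-15,1) right/bottom  bias=-1
  edge (3, 7)→(4, 2): d=(1,-5) top-left  bias=+0
  edge (4, 2)→(18, 6): d=(14,4) right/bottom  bias=-1
    (2,1)@(5, 3): e=[58,6,10] → #
    (3,1)@(7, 3): e=[56,16,2] → #
    (4,1)@(9, 3): e=[54,26,-6] → ·
    (2,2)@(5, 5): e=[28,8,38] → #
    (4,2)@(9, 5): e=[24,28,22] → #
    (5,2)@(11, 5): e=[22,38,14] → #
    (6,2)@(13, 5): e=[20,48,6] → #
    (7,2)@(15, 5): e=[18,58,-2] → ·
    (1,3)@(3, 7): e=[0,0,74] → ·  [on edge]
    (2,3)@(5, 7): e=[-2,10,66] → ·
    (3,3)@(7, 7): e=[-4,20,58] → ·
    (4,3)@(9, 7): e=[-6,30,50] → ·
  covered (7 px):
    · · · · · · · · · ·
    · · # # · · · · · ·
    · · # # # # # · · ·
    · · · · · · · · · ·
T1:
  2·area = 40  (B↔C swapped to make it positive)
  edge (4, 6)→(0, 2): d=(-4,-4) top-left  bias=+0
  edge (0, 2)→(10, 2): d=(10,0) top-left  bias=+0
  edge (10, 2)→(4, 6): d=(-6,4) right/bottom  bias=-1
    (0,1)@(1, 3): e=[0,10,30] → #  [on edge]
    (1,1)@(3, 3): e=[8,10,22] → #
    (2,1)@(5, 3): e=[16,10,14] → #
    (3,1)@(7, 3): e=[24,10,6] → #
    (4,1)@(9, 3): e=[32,10,-2] → ·
    (0,2)@(1, 5): e=[-8,30,18] → ·
    (1,2)@(3, 5): e=[0,30,10] → #  [on edge]
    (3,2)@(7, 5): e=[16,30,-6] → ·
    (1,3)@(3, 7): e=[-8,50,-2] → ·
    (2,3)@(5, 7): e=[0,50,-10] → ·  [on edge]
  covered (6 px):
    · · · · · · · · · ·
    # # # # · · · · · ·
    · # # · · · · · · ·
    · · · · · · · · · ·
T2:
  2·area = 94
  edge (7, 8)→(2, 2): d=(-5,-6) top-left  bias=+0
  edge (2, 2)→(16, 0): d=(14,-2) top-left  bias=+0
  edge (16, 0)→(7, 8): d=(-9,8) right/bottom  bias=-1
    (4,0)@(9, 1): e=[47,0,47] → #  [on edge]
    (5,0)@(11, 1): e=[59,4,31] → #
    (6,0)@(13, 1): e=[71,8,15] → #
    (7,0)@(15, 1): e=[83,12,-1] → ·
    (1,1)@(3, 3): e=[1,16,77] → #
    (2,1)@(5, 3): e=[13,20,61] → #
    (3,1)@(7, 3): e=[25,24,45] → #
    (6,1)@(13, 3): e=[61,36,-3] → ·
    (1,2)@(3, 5): e=[-9,44,59] → ·
    (2,2)@(5, 5): e=[3,48,43] → #
    (5,2)@(11, 5): e=[39,60,-5] → ·
    (2,3)@(5, 7): e=[-7,76,25] → ·
  covered (12 px):
    · · · · # # # · · ·
    · # # # # # · · · ·
    · · # # # · · · · ·
    · · · # · · · · · ·

Answer: [[2,1],[3,1],[2,2],[3,2],[4,2],[5,2],[6,2]]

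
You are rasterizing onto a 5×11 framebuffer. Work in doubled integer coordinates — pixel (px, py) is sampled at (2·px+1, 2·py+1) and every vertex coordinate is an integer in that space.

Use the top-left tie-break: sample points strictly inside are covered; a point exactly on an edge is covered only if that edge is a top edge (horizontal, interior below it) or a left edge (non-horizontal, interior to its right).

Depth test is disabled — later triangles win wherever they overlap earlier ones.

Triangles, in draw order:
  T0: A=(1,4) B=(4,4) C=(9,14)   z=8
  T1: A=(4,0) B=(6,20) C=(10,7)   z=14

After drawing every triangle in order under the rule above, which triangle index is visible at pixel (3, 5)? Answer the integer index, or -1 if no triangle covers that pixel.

T0:
  2·area = 30
  edge (1, 4)→(4, 4): d=(3,0) top-left  bias=+0
  edge (4, 4)→(9, 14): d=(5,10) right/bottom  bias=-1
  edge (9, 14)→(1, 4): d=(-8,-10) top-left  bias=+0
    (1,2)@(3, 5): e=[3,15,12] → X
    (2,2)@(5, 5): e=[3,-5,32] → .
    (1,3)@(3, 7): e=[9,25,-4] → .
    (2,3)@(5, 7): e=[9,5,16] → X
    (3,3)@(7, 7): e=[9,-15,36] → .
    (2,4)@(5, 9): e=[15,15,0] → X  [on edge]
    (3,4)@(7, 9): e=[15,-5,20] → .
    (2,5)@(5, 11): e=[21,25,-16] → .
    (3,5)@(7, 11): e=[21,5,4] → X
    (4,5)@(9, 11): e=[21,-15,24] → .
    (3,6)@(7, 13): e=[27,15,-12] → .
  covered (4 px):
    . . . . .
    . . . . .
    . X . . .
    . . X . .
    . . X . .
    . . . X .
    . . . . .
    . . . . .
    . . . . .
    . . . . .
    . . . . .
T1:
  2·area = 106  (B↔C swapped to make it positive)
  edge (4, 0)→(10, 7): d=(6,7) right/bottom  bias=-1
  edge (10, 7)→(6, 20): d=(-4,13) right/bottom  bias=-1
  edge (6, 20)→(4, 0): d=(-2,-20) top-left  bias=+0
    (2,1)@(5, 3): e=[11,81,14] → X
    (3,1)@(7, 3): e=[-3,55,54] → .
    (2,2)@(5, 5): e=[23,73,10] → X
    (3,2)@(7, 5): e=[9,47,50] → X
    (4,2)@(9, 5): e=[-5,21,90] → .
    (2,3)@(5, 7): e=[35,65,6] → X
    (4,3)@(9, 7): e=[7,13,86] → X
    (2,4)@(5, 9): e=[47,57,2] → X
    (2,5)@(5, 11): e=[59,49,-2] → .
    (3,5)@(7, 11): e=[45,23,38] → X
    (4,5)@(9, 11): e=[31,-3,78] → .
    (3,6)@(7, 13): e=[57,15,34] → X
  covered (12 px):
    . . . . .
    . . X . .
    . . X X .
    . . X X X
    . . X X X
    . . . X .
    . . . X .
    . . . X .
    . . . . .
    . . . . .
    . . . . .

Z-buffer (winner per pixel, '.' = empty):
  . . . . .
  . . 1 . .
  . 0 1 1 .
  . . 1 1 1
  . . 1 1 1
  . . . 1 .
  . . . 1 .
  . . . 1 .
  . . . . .
  . . . . .
  . . . . .

Result: 1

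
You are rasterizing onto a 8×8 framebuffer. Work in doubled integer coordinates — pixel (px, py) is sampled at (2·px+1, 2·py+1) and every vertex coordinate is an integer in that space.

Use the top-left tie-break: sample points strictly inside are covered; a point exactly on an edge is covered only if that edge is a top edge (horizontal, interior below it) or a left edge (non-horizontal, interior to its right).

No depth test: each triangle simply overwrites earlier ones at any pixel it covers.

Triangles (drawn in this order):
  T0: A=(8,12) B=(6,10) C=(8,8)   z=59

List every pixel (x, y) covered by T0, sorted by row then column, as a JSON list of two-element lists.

T0:
  2·area = 8
  edge (8, 12)→(6, 10): d=(-2,-2) top-left  bias=+0
  edge (6, 10)→(8, 8): d=(2,-2) top-left  bias=+0
  edge (8, 8)→(8, 12): d=(0,4) right/bottom  bias=-1
    (7,0)@(15, 1): e=[36,0,-28] → ·  [on edge]
    (6,1)@(13, 3): e=[28,0,-20] → ·  [on edge]
    (0,2)@(1, 5): e=[0,-20,28] → ·  [on edge]
    (5,2)@(11, 5): e=[20,0,-12] → ·  [on edge]
    (1,3)@(3, 7): e=[0,-12,20] → ·  [on edge]
    (4,3)@(9, 7): e=[12,0,-4] → ·  [on edge]
    (2,4)@(5, 9): e=[0,-4,12] → ·  [on edge]
    (3,4)@(7, 9): e=[4,0,4] → #  [on edge]
    (4,4)@(9, 9): e=[8,4,-4] → ·
    (2,5)@(5, 11): e=[-4,0,12] → ·  [on edge]
    (3,5)@(7, 11): e=[0,4,4] → #  [on edge]
    (4,5)@(9, 11): e=[4,8,-4] → ·
    (1,6)@(3, 13): e=[-12,0,20] → ·  [on edge]
    (4,6)@(9, 13): e=[0,12,-4] → ·  [on edge]
    (0,7)@(1, 15): e=[-20,0,28] → ·  [on edge]
    (5,7)@(11, 15): e=[0,20,-12] → ·  [on edge]
  covered (2 px):
    · · · · · · · ·
    · · · · · · · ·
    · · · · · · · ·
    · · · · · · · ·
    · · · # · · · ·
    · · · # · · · ·
    · · · · · · · ·
    · · · · · · · ·

Final: [[3,4],[3,5]]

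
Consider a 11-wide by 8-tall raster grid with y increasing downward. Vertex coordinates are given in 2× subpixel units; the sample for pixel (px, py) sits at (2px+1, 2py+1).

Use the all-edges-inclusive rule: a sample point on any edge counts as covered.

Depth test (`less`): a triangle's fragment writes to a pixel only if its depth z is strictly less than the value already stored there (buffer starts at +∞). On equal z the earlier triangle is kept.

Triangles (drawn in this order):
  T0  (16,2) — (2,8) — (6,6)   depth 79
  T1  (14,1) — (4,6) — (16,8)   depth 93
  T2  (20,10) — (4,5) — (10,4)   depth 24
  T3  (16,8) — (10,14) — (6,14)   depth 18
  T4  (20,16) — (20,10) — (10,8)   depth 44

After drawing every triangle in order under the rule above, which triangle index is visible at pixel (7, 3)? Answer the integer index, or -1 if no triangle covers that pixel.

T0:
  2·area = 4
  edge (16, 2)→(2, 8): d=(-14,6) inclusive
  edge (2, 8)→(6, 6): d=(4,-2) inclusive
  edge (6, 6)→(16, 2): d=(10,-4) inclusive
    (4,2)@(9, 5): e=[0,2,2] → X  [on edge]
    (5,2)@(11, 5): e=[-12,6,10] → .
    (4,3)@(9, 7): e=[-28,10,22] → .
  covered (1 px):
    . . . . . . . . . . .
    . . . . . . . . . . .
    . . . . X . . . . . .
    . . . . . . . . . . .
    . . . . . . . . . . .
    . . . . . . . . . . .
    . . . . . . . . . . .
    . . . . . . . . . . .
T1:
  2·area = 80  (B↔C swapped to make it positive)
  edge (14, 1)→(16, 8): d=(2,7) inclusive
  edge (16, 8)→(4, 6): d=(-12,-2) inclusive
  edge (4, 6)→(14, 1): d=(10,-5) inclusive
    (5,1)@(11, 3): e=[25,50,5] → X
    (6,1)@(13, 3): e=[11,54,15] → X
    (7,1)@(15, 3): e=[-3,58,25] → .
    (3,2)@(7, 5): e=[57,18,5] → X
    (4,2)@(9, 5): e=[43,22,15] → X
    (7,2)@(15, 5): e=[1,34,45] → X
    (8,2)@(17, 5): e=[-13,38,55] → .
    (3,3)@(7, 7): e=[61,-6,25] → .
    (4,3)@(9, 7): e=[47,-2,35] → .
    (5,3)@(11, 7): e=[33,2,45] → X
    (8,3)@(17, 7): e=[-9,14,75] → .
    (5,4)@(11, 9): e=[37,-22,65] → .
  covered (10 px):
    . . . . . . . . . . .
    . . . . . X X . . . .
    . . . X X X X X . . .
    . . . . . X X X . . .
    . . . . . . . . . . .
    . . . . . . . . . . .
    . . . . . . . . . . .
    . . . . . . . . . . .
T2:
  2·area = 46
  edge (20, 10)→(4, 5): d=(-16,-5) inclusive
  edge (4, 5)→(10, 4): d=(6,-1) inclusive
  edge (10, 4)→(20, 10): d=(10,6) inclusive
    (2,0)@(5, 1): e=[69,-23,0] → .  [on edge]
    (2,2)@(5, 5): e=[5,1,40] → X
    (3,2)@(7, 5): e=[15,3,28] → X
    (4,2)@(9, 5): e=[25,5,16] → X
    (5,2)@(11, 5): e=[35,7,4] → X
    (6,2)@(13, 5): e=[45,9,-8] → .
    (2,3)@(5, 7): e=[-27,13,60] → .
    (3,3)@(7, 7): e=[-17,15,48] → .
    (4,3)@(9, 7): e=[-7,17,36] → .
    (5,3)@(11, 7): e=[3,19,24] → X
    (6,3)@(13, 7): e=[13,21,12] → X
    (7,3)@(15, 7): e=[23,23,0] → X  [on edge]
  covered (8 px):
    . . . . . . . . . . .
    . . . . . . . . . . .
    . . X X X X . . . . .
    . . . . . X X X . . .
    . . . . . . . . X . .
    . . . . . . . . . . .
    . . . . . . . . . . .
    . . . . . . . . . . .
T3:
  2·area = 24
  edge (16, 8)→(10, 14): d=(-6,6) inclusive
  edge (10, 14)→(6, 14): d=(-4,0) inclusive
  edge (6, 14)→(16, 8): d=(10,-6) inclusive
    (10,1)@(21, 3): e=[0,44,-20] → .  [on edge]
    (9,2)@(19, 5): e=[0,36,-12] → .  [on edge]
    (10,2)@(21, 5): e=[-12,36,0] → .  [on edge]
    (8,3)@(17, 7): e=[0,28,-4] → .  [on edge]
    (7,4)@(15, 9): e=[0,20,4] → X  [on edge]
    (8,4)@(17, 9): e=[-12,20,16] → .
    (5,5)@(11, 11): e=[12,12,0] → X  [on edge]
    (6,5)@(13, 11): e=[0,12,12] → X  [on edge]
    (7,5)@(15, 11): e=[-12,12,24] → .
    (4,6)@(9, 13): e=[12,4,8] → X
    (5,6)@(11, 13): e=[0,4,20] → X  [on edge]
    (6,6)@(13, 13): e=[-12,4,32] → .
    (4,7)@(9, 15): e=[0,-4,28] → .  [on edge]
  covered (5 px):
    . . . . . . . . . . .
    . . . . . . . . . . .
    . . . . . . . . . . .
    . . . . . . . . . . .
    . . . . . . . X . . .
    . . . . . X X . . . .
    . . . . X X . . . . .
    . . . . . . . . . . .
T4:
  2·area = 60  (B↔C swapped to make it positive)
  edge (20, 16)→(10, 8): d=(-10,-8) inclusive
  edge (10, 8)→(20, 10): d=(10,2) inclusive
  edge (20, 10)→(20, 16): d=(0,6) inclusive
    (2,3)@(5, 7): e=[-30,0,90] → .  [on edge]
    (6,4)@(13, 9): e=[14,4,42] → X
    (7,4)@(15, 9): e=[30,0,30] → X  [on edge]
    (8,4)@(17, 9): e=[46,-4,18] → .
    (6,5)@(13, 11): e=[-6,24,42] → .
    (7,5)@(15, 11): e=[10,20,30] → X
    (8,5)@(17, 11): e=[26,16,18] → X
    (9,5)@(19, 11): e=[42,12,6] → X
    (10,5)@(21, 11): e=[58,8,-6] → .
    (7,6)@(15, 13): e=[-10,40,30] → .
    (8,6)@(17, 13): e=[6,36,18] → X
    (10,6)@(21, 13): e=[38,28,-6] → .
  covered (8 px):
    . . . . . . . . . . .
    . . . . . . . . . . .
    . . . . . . . . . . .
    . . . . . . . . . . .
    . . . . . . X X . . .
    . . . . . . . X X X .
    . . . . . . . . X X .
    . . . . . . . . . X .

Z-buffer (winner per pixel, '.' = empty):
  . . . . . . . . . . .
  . . . . . 1 1 . . . .
  . . 2 2 2 2 1 1 . . .
  . . . . . 2 2 2 . . .
  . . . . . . 4 3 2 . .
  . . . . . 3 3 4 4 4 .
  . . . . 3 3 . . 4 4 .
  . . . . . . . . . 4 .

Answer: 2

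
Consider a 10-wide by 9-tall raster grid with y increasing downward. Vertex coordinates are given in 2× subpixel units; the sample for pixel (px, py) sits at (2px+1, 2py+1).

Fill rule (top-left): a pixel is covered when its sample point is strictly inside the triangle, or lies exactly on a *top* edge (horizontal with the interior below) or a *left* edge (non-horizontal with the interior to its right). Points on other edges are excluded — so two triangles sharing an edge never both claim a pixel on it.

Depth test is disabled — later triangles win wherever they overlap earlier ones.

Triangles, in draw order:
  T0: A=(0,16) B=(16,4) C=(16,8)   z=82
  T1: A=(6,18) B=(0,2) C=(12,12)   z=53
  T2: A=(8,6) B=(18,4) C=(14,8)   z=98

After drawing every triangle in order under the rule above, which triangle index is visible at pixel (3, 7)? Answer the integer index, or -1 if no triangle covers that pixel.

T0:
  2·area = 64
  edge (0, 16)→(16, 4): d=(16,-12) top-left  bias=+0
  edge (16, 4)→(16, 8): d=(0,4) right/bottom  bias=-1
  edge (16, 8)→(0, 16): d=(-16,8) right/bottom  bias=-1
    (7,2)@(15, 5): e=[4,4,56] → #
    (8,2)@(17, 5): e=[28,-4,40] → ·
    (6,3)@(13, 7): e=[12,12,40] → #
    (8,3)@(17, 7): e=[60,-4,8] → ·
    (5,4)@(11, 9): e=[20,20,24] → #
    (7,4)@(15, 9): e=[68,4,-8] → ·
    (3,5)@(7, 11): e=[4,36,24] → #
    (4,5)@(9, 11): e=[28,28,8] → #
    (5,5)@(11, 11): e=[52,20,-8] → ·
    (6,5)@(13, 11): e=[76,12,-24] → ·
    (2,6)@(5, 13): e=[12,44,8] → #
    (3,6)@(7, 13): e=[36,36,-8] → ·
  covered (8 px):
    · · · · · · · · · ·
    · · · · · · · · · ·
    · · · · · · · # · ·
    · · · · · · # # · ·
    · · · · · # # · · ·
    · · · # # · · · · ·
    · · # · · · · · · ·
    · · · · · · · · · ·
    · · · · · · · · · ·
T1:
  2·area = 132
  edge (6, 18)→(0, 2): d=(-6,-16) top-left  bias=+0
  edge (0, 2)→(12, 12): d=(12,10) right/bottom  bias=-1
  edge (12, 12)→(6, 18): d=(-6,6) right/bottom  bias=-1
    (0,1)@(1, 3): e=[10,2,120] → #
    (1,1)@(3, 3): e=[42,-18,108] → ·
    (0,2)@(1, 5): e=[-2,26,108] → ·
    (1,2)@(3, 5): e=[30,6,96] → #
    (2,2)@(5, 5): e=[62,-14,84] → ·
    (9,2)@(19, 5): e=[286,-154,0] → ·  [on edge]
    (1,3)@(3, 7): e=[18,30,84] → #
    (2,3)@(5, 7): e=[50,10,72] → #
    (3,3)@(7, 7): e=[82,-10,60] → ·
    (8,3)@(17, 7): e=[242,-110,0] → ·  [on edge]
    (1,4)@(3, 9): e=[6,54,72] → #
    (3,4)@(7, 9): e=[70,14,48] → #
    (7,4)@(15, 9): e=[198,-66,0] → ·  [on edge]
    (6,5)@(13, 11): e=[154,-22,0] → ·  [on edge]
    (5,6)@(11, 13): e=[110,22,0] → ·  [on edge]
    (4,7)@(9, 15): e=[66,66,0] → ·  [on edge]
    (3,8)@(7, 17): e=[22,110,0] → ·  [on edge]
  covered (15 px):
    · · · · · · · · · ·
    # · · · · · · · · ·
    · # · · · · · · · ·
    · # # · · · · · · ·
    · # # # · · · · · ·
    · · # # # · · · · ·
    · · # # # · · · · ·
    · · # # · · · · · ·
    · · · · · · · · · ·
T2:
  2·area = 32
  edge (8, 6)→(18, 4): d=(10,-2) top-left  bias=+0
  edge (18, 4)→(14, 8): d=(-4,4) right/bottom  bias=-1
  edge (14, 8)→(8, 6): d=(-6,-2) top-left  bias=+0
    (9,1)@(19, 3): e=[-8,0,40] → ·  [on edge]
    (2,2)@(5, 5): e=[-16,48,0] → ·  [on edge]
    (6,2)@(13, 5): e=[0,16,16] → #  [on edge]
    (7,2)@(15, 5): e=[4,8,20] → #
    (8,2)@(17, 5): e=[8,0,24] → ·  [on edge]
    (1,3)@(3, 7): e=[0,48,-16] → ·  [on edge]
    (5,3)@(11, 7): e=[16,16,0] → #  [on edge]
    (7,3)@(15, 7): e=[24,0,8] → ·  [on edge]
    (5,4)@(11, 9): e=[36,8,-12] → ·
    (6,4)@(13, 9): e=[40,0,-8] → ·  [on edge]
    (8,4)@(17, 9): e=[48,-16,0] → ·  [on edge]
    (5,5)@(11, 11): e=[56,0,-24] → ·  [on edge]
    (4,6)@(9, 13): e=[72,0,-40] → ·  [on edge]
    (3,7)@(7, 15): e=[88,0,-56] → ·  [on edge]
    (2,8)@(5, 17): e=[104,0,-72] → ·  [on edge]
  covered (4 px):
    · · · · · · · · · ·
    · · · · · · · · · ·
    · · · · · · # # · ·
    · · · · · # # · · ·
    · · · · · · · · · ·
    · · · · · · · · · ·
    · · · · · · · · · ·
    · · · · · · · · · ·
    · · · · · · · · · ·

Z-buffer (winner per pixel, '.' = empty):
  . . . . . . . . . .
  1 . . . . . . . . .
  . 1 . . . . 2 2 . .
  . 1 1 . . 2 2 0 . .
  . 1 1 1 . 0 0 . . .
  . . 1 1 1 . . . . .
  . . 1 1 1 . . . . .
  . . 1 1 . . . . . .
  . . . . . . . . . .

Result: 1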